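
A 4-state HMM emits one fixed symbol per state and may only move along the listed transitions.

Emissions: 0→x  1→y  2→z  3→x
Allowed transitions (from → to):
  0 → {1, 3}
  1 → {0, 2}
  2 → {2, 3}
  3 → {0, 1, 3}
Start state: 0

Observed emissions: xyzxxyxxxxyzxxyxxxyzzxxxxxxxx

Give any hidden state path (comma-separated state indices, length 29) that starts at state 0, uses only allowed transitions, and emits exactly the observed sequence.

0,1,2,3,0,1,0,3,0,3,1,2,3,3,1,0,3,3,1,2,2,3,3,3,3,3,0,3,3

  0: obs=x cand={0,3} pick 0 [start]
  1: obs=y cand={1} pick 1 [0->1 ok]
  2: obs=z cand={2} pick 2 [1->2 ok]
  3: obs=x cand={0,3} pick 3 [2->3 ok]
  4: obs=x cand={0,3} pick 0 [3->0 ok]
  5: obs=y cand={1} pick 1 [0->1 ok]
  6: obs=x cand={0,3} pick 0 [1->0 ok]
  7: obs=x cand={0,3} pick 3 [0->3 ok]
  8: obs=x cand={0,3} pick 0 [3->0 ok]
  9: obs=x cand={0,3} pick 3 [0->3 ok]
  10: obs=y cand={1} pick 1 [3->1 ok]
  11: obs=z cand={2} pick 2 [1->2 ok]
  12: obs=x cand={0,3} pick 3 [2->3 ok]
  13: obs=x cand={0,3} pick 3 [3->3 ok]
  14: obs=y cand={1} pick 1 [3->1 ok]
  15: obs=x cand={0,3} pick 0 [1->0 ok]
  16: obs=x cand={0,3} pick 3 [0->3 ok]
  17: obs=x cand={0,3} pick 3 [3->3 ok]
  18: obs=y cand={1} pick 1 [3->1 ok]
  19: obs=z cand={2} pick 2 [1->2 ok]
  20: obs=z cand={2} pick 2 [2->2 ok]
  21: obs=x cand={0,3} pick 3 [2->3 ok]
  22: obs=x cand={0,3} pick 3 [3->3 ok]
  23: obs=x cand={0,3} pick 3 [3->3 ok]
  24: obs=x cand={0,3} pick 3 [3->3 ok]
  25: obs=x cand={0,3} pick 3 [3->3 ok]
  26: obs=x cand={0,3} pick 0 [3->0 ok]
  27: obs=x cand={0,3} pick 3 [0->3 ok]
  28: obs=x cand={0,3} pick 3 [3->3 ok]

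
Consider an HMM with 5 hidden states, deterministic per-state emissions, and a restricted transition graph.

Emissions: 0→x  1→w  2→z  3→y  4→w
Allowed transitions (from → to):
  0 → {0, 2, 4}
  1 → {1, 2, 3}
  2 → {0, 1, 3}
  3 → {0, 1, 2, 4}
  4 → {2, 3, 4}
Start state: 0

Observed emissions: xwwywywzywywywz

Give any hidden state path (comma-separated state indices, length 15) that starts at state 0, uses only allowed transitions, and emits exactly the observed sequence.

  [0] x  {0}  => 0  start
  [1] w  {1,4}  => 4  0->4 ok
  [2] w  {1,4}  => 4  4->4 ok
  [3] y  {3}  => 3  4->3 ok
  [4] w  {1,4}  => 1  3->1 ok
  [5] y  {3}  => 3  1->3 ok
  [6] w  {1,4}  => 1  3->1 ok
  [7] z  {2}  => 2  1->2 ok
  [8] y  {3}  => 3  2->3 ok
  [9] w  {1,4}  => 4  3->4 ok
  [10] y  {3}  => 3  4->3 ok
  [11] w  {1,4}  => 1  3->1 ok
  [12] y  {3}  => 3  1->3 ok
  [13] w  {1,4}  => 4  3->4 ok
  [14] z  {2}  => 2  4->2 ok

0,4,4,3,1,3,1,2,3,4,3,1,3,4,2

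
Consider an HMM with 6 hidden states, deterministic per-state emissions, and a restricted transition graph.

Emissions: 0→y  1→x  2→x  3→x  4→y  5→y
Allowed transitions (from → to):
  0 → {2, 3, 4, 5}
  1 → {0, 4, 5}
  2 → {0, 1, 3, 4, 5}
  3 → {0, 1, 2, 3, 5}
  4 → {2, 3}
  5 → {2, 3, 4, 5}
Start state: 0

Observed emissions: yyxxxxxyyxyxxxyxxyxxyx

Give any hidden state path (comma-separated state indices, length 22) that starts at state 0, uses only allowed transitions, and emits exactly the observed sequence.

0,4,2,3,3,2,1,5,5,2,0,2,3,2,4,3,1,4,2,1,5,2

  [0] y  {0,4,5}  => 0  start
  [1] y  {0,4,5}  => 4  0->4 ok
  [2] x  {1,2,3}  => 2  4->2 ok
  [3] x  {1,2,3}  => 3  2->3 ok
  [4] x  {1,2,3}  => 3  3->3 ok
  [5] x  {1,2,3}  => 2  3->2 ok
  [6] x  {1,2,3}  => 1  2->1 ok
  [7] y  {0,4,5}  => 5  1->5 ok
  [8] y  {0,4,5}  => 5  5->5 ok
  [9] x  {1,2,3}  => 2  5->2 ok
  [10] y  {0,4,5}  => 0  2->0 ok
  [11] x  {1,2,3}  => 2  0->2 ok
  [12] x  {1,2,3}  => 3  2->3 ok
  [13] x  {1,2,3}  => 2  3->2 ok
  [14] y  {0,4,5}  => 4  2->4 ok
  [15] x  {1,2,3}  => 3  4->3 ok
  [16] x  {1,2,3}  => 1  3->1 ok
  [17] y  {0,4,5}  => 4  1->4 ok
  [18] x  {1,2,3}  => 2  4->2 ok
  [19] x  {1,2,3}  => 1  2->1 ok
  [20] y  {0,4,5}  => 5  1->5 ok
  [21] x  {1,2,3}  => 2  5->2 ok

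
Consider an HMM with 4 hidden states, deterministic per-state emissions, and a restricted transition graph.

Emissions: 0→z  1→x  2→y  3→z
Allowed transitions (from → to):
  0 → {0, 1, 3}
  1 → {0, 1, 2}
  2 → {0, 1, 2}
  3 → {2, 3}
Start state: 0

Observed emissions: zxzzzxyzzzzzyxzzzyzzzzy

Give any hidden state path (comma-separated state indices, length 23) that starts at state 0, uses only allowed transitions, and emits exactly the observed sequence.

0,1,0,0,0,1,2,0,0,0,3,3,2,1,0,3,3,2,0,3,3,3,2

  [0] z  {0,3}  => 0  start
  [1] x  {1}  => 1  0->1 ok
  [2] z  {0,3}  => 0  1->0 ok
  [3] z  {0,3}  => 0  0->0 ok
  [4] z  {0,3}  => 0  0->0 ok
  [5] x  {1}  => 1  0->1 ok
  [6] y  {2}  => 2  1->2 ok
  [7] z  {0,3}  => 0  2->0 ok
  [8] z  {0,3}  => 0  0->0 ok
  [9] z  {0,3}  => 0  0->0 ok
  [10] z  {0,3}  => 3  0->3 ok
  [11] z  {0,3}  => 3  3->3 ok
  [12] y  {2}  => 2  3->2 ok
  [13] x  {1}  => 1  2->1 ok
  [14] z  {0,3}  => 0  1->0 ok
  [15] z  {0,3}  => 3  0->3 ok
  [16] z  {0,3}  => 3  3->3 ok
  [17] y  {2}  => 2  3->2 ok
  [18] z  {0,3}  => 0  2->0 ok
  [19] z  {0,3}  => 3  0->3 ok
  [20] z  {0,3}  => 3  3->3 ok
  [21] z  {0,3}  => 3  3->3 ok
  [22] y  {2}  => 2  3->2 ok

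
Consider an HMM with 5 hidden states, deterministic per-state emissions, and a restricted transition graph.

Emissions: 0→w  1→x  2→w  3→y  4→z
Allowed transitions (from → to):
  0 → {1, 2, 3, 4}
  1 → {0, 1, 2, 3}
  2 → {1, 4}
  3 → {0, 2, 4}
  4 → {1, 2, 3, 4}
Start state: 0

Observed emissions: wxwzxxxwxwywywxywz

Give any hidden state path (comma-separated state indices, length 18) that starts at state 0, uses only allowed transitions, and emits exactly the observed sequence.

0,1,0,4,1,1,1,2,1,0,3,0,3,2,1,3,2,4

  [0] w  {0,2}  => 0  start
  [1] x  {1}  => 1  0->1 ok
  [2] w  {0,2}  => 0  1->0 ok
  [3] z  {4}  => 4  0->4 ok
  [4] x  {1}  => 1  4->1 ok
  [5] x  {1}  => 1  1->1 ok
  [6] x  {1}  => 1  1->1 ok
  [7] w  {0,2}  => 2  1->2 ok
  [8] x  {1}  => 1  2->1 ok
  [9] w  {0,2}  => 0  1->0 ok
  [10] y  {3}  => 3  0->3 ok
  [11] w  {0,2}  => 0  3->0 ok
  [12] y  {3}  => 3  0->3 ok
  [13] w  {0,2}  => 2  3->2 ok
  [14] x  {1}  => 1  2->1 ok
  [15] y  {3}  => 3  1->3 ok
  [16] w  {0,2}  => 2  3->2 ok
  [17] z  {4}  => 4  2->4 ok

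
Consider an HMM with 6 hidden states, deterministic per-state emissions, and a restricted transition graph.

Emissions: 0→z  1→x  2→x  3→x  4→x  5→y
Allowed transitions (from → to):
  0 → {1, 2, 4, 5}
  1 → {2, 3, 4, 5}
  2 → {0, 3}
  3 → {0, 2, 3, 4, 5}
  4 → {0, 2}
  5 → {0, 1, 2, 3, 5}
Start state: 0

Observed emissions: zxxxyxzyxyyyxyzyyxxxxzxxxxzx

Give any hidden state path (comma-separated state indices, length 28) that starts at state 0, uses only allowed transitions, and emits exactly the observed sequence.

0,1,2,3,5,2,0,5,3,5,5,5,3,5,0,5,5,3,2,3,2,0,2,3,3,4,0,2

  pos 0: z in {0}, choose 0; start
  pos 1: x in {1,2,3,4}, choose 1; 0->1 ok
  pos 2: x in {1,2,3,4}, choose 2; 1->2 ok
  pos 3: x in {1,2,3,4}, choose 3; 2->3 ok
  pos 4: y in {5}, choose 5; 3->5 ok
  pos 5: x in {1,2,3,4}, choose 2; 5->2 ok
  pos 6: z in {0}, choose 0; 2->0 ok
  pos 7: y in {5}, choose 5; 0->5 ok
  pos 8: x in {1,2,3,4}, choose 3; 5->3 ok
  pos 9: y in {5}, choose 5; 3->5 ok
  pos 10: y in {5}, choose 5; 5->5 ok
  pos 11: y in {5}, choose 5; 5->5 ok
  pos 12: x in {1,2,3,4}, choose 3; 5->3 ok
  pos 13: y in {5}, choose 5; 3->5 ok
  pos 14: z in {0}, choose 0; 5->0 ok
  pos 15: y in {5}, choose 5; 0->5 ok
  pos 16: y in {5}, choose 5; 5->5 ok
  pos 17: x in {1,2,3,4}, choose 3; 5->3 ok
  pos 18: x in {1,2,3,4}, choose 2; 3->2 ok
  pos 19: x in {1,2,3,4}, choose 3; 2->3 ok
  pos 20: x in {1,2,3,4}, choose 2; 3->2 ok
  pos 21: z in {0}, choose 0; 2->0 ok
  pos 22: x in {1,2,3,4}, choose 2; 0->2 ok
  pos 23: x in {1,2,3,4}, choose 3; 2->3 ok
  pos 24: x in {1,2,3,4}, choose 3; 3->3 ok
  pos 25: x in {1,2,3,4}, choose 4; 3->4 ok
  pos 26: z in {0}, choose 0; 4->0 ok
  pos 27: x in {1,2,3,4}, choose 2; 0->2 ok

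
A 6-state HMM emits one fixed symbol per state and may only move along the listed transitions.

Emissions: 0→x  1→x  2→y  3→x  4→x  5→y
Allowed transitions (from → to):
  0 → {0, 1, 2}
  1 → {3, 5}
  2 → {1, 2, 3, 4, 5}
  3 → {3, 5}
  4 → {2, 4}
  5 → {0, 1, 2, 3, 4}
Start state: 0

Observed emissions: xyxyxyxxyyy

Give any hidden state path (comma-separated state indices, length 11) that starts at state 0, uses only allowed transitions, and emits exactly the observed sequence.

  pos 0: x in {0,1,3,4}, choose 0; start
  pos 1: y in {2,5}, choose 2; 0->2 ok
  pos 2: x in {0,1,3,4}, choose 1; 2->1 ok
  pos 3: y in {2,5}, choose 5; 1->5 ok
  pos 4: x in {0,1,3,4}, choose 3; 5->3 ok
  pos 5: y in {2,5}, choose 5; 3->5 ok
  pos 6: x in {0,1,3,4}, choose 0; 5->0 ok
  pos 7: x in {0,1,3,4}, choose 1; 0->1 ok
  pos 8: y in {2,5}, choose 5; 1->5 ok
  pos 9: y in {2,5}, choose 2; 5->2 ok
  pos 10: y in {2,5}, choose 2; 2->2 ok

0,2,1,5,3,5,0,1,5,2,2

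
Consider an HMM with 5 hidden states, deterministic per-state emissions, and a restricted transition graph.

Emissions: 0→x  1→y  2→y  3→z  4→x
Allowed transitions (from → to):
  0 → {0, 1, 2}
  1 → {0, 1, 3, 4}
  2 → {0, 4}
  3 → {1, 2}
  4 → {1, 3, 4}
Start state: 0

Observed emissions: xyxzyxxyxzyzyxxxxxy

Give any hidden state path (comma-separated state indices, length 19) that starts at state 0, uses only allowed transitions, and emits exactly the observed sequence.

0,2,4,3,1,0,0,2,4,3,1,3,2,4,4,4,4,4,1

  0: obs=x cand={0,4} pick 0 [start]
  1: obs=y cand={1,2} pick 2 [0->2 ok]
  2: obs=x cand={0,4} pick 4 [2->4 ok]
  3: obs=z cand={3} pick 3 [4->3 ok]
  4: obs=y cand={1,2} pick 1 [3->1 ok]
  5: obs=x cand={0,4} pick 0 [1->0 ok]
  6: obs=x cand={0,4} pick 0 [0->0 ok]
  7: obs=y cand={1,2} pick 2 [0->2 ok]
  8: obs=x cand={0,4} pick 4 [2->4 ok]
  9: obs=z cand={3} pick 3 [4->3 ok]
  10: obs=y cand={1,2} pick 1 [3->1 ok]
  11: obs=z cand={3} pick 3 [1->3 ok]
  12: obs=y cand={1,2} pick 2 [3->2 ok]
  13: obs=x cand={0,4} pick 4 [2->4 ok]
  14: obs=x cand={0,4} pick 4 [4->4 ok]
  15: obs=x cand={0,4} pick 4 [4->4 ok]
  16: obs=x cand={0,4} pick 4 [4->4 ok]
  17: obs=x cand={0,4} pick 4 [4->4 ok]
  18: obs=y cand={1,2} pick 1 [4->1 ok]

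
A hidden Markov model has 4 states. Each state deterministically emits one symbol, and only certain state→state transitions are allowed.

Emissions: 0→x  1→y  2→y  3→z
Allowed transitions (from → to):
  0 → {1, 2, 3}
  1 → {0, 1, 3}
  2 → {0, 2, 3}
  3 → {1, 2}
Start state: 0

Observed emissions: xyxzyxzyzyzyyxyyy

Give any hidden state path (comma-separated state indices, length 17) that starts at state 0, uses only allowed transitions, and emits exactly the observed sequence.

  [0] x  {0}  => 0  start
  [1] y  {1,2}  => 2  0->2 ok
  [2] x  {0}  => 0  2->0 ok
  [3] z  {3}  => 3  0->3 ok
  [4] y  {1,2}  => 2  3->2 ok
  [5] x  {0}  => 0  2->0 ok
  [6] z  {3}  => 3  0->3 ok
  [7] y  {1,2}  => 1  3->1 ok
  [8] z  {3}  => 3  1->3 ok
  [9] y  {1,2}  => 2  3->2 ok
  [10] z  {3}  => 3  2->3 ok
  [11] y  {1,2}  => 1  3->1 ok
  [12] y  {1,2}  => 1  1->1 ok
  [13] x  {0}  => 0  1->0 ok
  [14] y  {1,2}  => 2  0->2 ok
  [15] y  {1,2}  => 2  2->2 ok
  [16] y  {1,2}  => 2  2->2 ok

0,2,0,3,2,0,3,1,3,2,3,1,1,0,2,2,2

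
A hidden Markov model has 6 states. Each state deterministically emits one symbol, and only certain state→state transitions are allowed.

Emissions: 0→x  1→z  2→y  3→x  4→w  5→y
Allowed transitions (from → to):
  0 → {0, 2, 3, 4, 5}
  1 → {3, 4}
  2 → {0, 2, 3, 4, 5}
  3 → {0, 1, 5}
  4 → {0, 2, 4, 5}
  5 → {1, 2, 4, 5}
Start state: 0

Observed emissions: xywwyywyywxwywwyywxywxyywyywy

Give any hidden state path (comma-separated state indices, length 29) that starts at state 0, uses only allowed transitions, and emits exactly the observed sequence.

0,2,4,4,5,5,4,5,5,4,0,4,5,4,4,2,5,4,0,5,4,0,5,5,4,5,2,4,5

  pos 0: x in {0,3}, choose 0; start
  pos 1: y in {2,5}, choose 2; 0->2 ok
  pos 2: w in {4}, choose 4; 2->4 ok
  pos 3: w in {4}, choose 4; 4->4 ok
  pos 4: y in {2,5}, choose 5; 4->5 ok
  pos 5: y in {2,5}, choose 5; 5->5 ok
  pos 6: w in {4}, choose 4; 5->4 ok
  pos 7: y in {2,5}, choose 5; 4->5 ok
  pos 8: y in {2,5}, choose 5; 5->5 ok
  pos 9: w in {4}, choose 4; 5->4 ok
  pos 10: x in {0,3}, choose 0; 4->0 ok
  pos 11: w in {4}, choose 4; 0->4 ok
  pos 12: y in {2,5}, choose 5; 4->5 ok
  pos 13: w in {4}, choose 4; 5->4 ok
  pos 14: w in {4}, choose 4; 4->4 ok
  pos 15: y in {2,5}, choose 2; 4->2 ok
  pos 16: y in {2,5}, choose 5; 2->5 ok
  pos 17: w in {4}, choose 4; 5->4 ok
  pos 18: x in {0,3}, choose 0; 4->0 ok
  pos 19: y in {2,5}, choose 5; 0->5 ok
  pos 20: w in {4}, choose 4; 5->4 ok
  pos 21: x in {0,3}, choose 0; 4->0 ok
  pos 22: y in {2,5}, choose 5; 0->5 ok
  pos 23: y in {2,5}, choose 5; 5->5 ok
  pos 24: w in {4}, choose 4; 5->4 ok
  pos 25: y in {2,5}, choose 5; 4->5 ok
  pos 26: y in {2,5}, choose 2; 5->2 ok
  pos 27: w in {4}, choose 4; 2->4 ok
  pos 28: y in {2,5}, choose 5; 4->5 ok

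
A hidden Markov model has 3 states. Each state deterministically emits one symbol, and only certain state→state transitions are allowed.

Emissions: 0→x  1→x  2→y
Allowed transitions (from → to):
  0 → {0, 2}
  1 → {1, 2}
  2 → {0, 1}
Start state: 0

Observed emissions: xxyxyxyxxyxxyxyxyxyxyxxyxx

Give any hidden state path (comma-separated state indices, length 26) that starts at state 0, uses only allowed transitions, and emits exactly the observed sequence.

  t0 'x' -> {0,1}, take 0 (start)
  t1 'x' -> {0,1}, take 0 (0->0 ok)
  t2 'y' -> {2}, take 2 (0->2 ok)
  t3 'x' -> {0,1}, take 0 (2->0 ok)
  t4 'y' -> {2}, take 2 (0->2 ok)
  t5 'x' -> {0,1}, take 1 (2->1 ok)
  t6 'y' -> {2}, take 2 (1->2 ok)
  t7 'x' -> {0,1}, take 0 (2->0 ok)
  t8 'x' -> {0,1}, take 0 (0->0 ok)
  t9 'y' -> {2}, take 2 (0->2 ok)
  t10 'x' -> {0,1}, take 1 (2->1 ok)
  t11 'x' -> {0,1}, take 1 (1->1 ok)
  t12 'y' -> {2}, take 2 (1->2 ok)
  t13 'x' -> {0,1}, take 1 (2->1 ok)
  t14 'y' -> {2}, take 2 (1->2 ok)
  t15 'x' -> {0,1}, take 1 (2->1 ok)
  t16 'y' -> {2}, take 2 (1->2 ok)
  t17 'x' -> {0,1}, take 0 (2->0 ok)
  t18 'y' -> {2}, take 2 (0->2 ok)
  t19 'x' -> {0,1}, take 0 (2->0 ok)
  t20 'y' -> {2}, take 2 (0->2 ok)
  t21 'x' -> {0,1}, take 0 (2->0 ok)
  t22 'x' -> {0,1}, take 0 (0->0 ok)
  t23 'y' -> {2}, take 2 (0->2 ok)
  t24 'x' -> {0,1}, take 1 (2->1 ok)
  t25 'x' -> {0,1}, take 1 (1->1 ok)

0,0,2,0,2,1,2,0,0,2,1,1,2,1,2,1,2,0,2,0,2,0,0,2,1,1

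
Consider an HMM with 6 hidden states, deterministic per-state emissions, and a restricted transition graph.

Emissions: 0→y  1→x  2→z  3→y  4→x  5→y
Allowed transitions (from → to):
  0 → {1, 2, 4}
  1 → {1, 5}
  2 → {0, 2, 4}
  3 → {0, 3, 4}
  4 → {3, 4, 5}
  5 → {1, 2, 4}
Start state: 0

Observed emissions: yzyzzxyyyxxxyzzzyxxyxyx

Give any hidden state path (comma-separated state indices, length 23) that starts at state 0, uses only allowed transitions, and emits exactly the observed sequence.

0,2,0,2,2,4,3,3,0,1,1,1,5,2,2,2,0,4,4,3,4,5,1

  0: obs=y cand={0,3,5} pick 0 [start]
  1: obs=z cand={2} pick 2 [0->2 ok]
  2: obs=y cand={0,3,5} pick 0 [2->0 ok]
  3: obs=z cand={2} pick 2 [0->2 ok]
  4: obs=z cand={2} pick 2 [2->2 ok]
  5: obs=x cand={1,4} pick 4 [2->4 ok]
  6: obs=y cand={0,3,5} pick 3 [4->3 ok]
  7: obs=y cand={0,3,5} pick 3 [3->3 ok]
  8: obs=y cand={0,3,5} pick 0 [3->0 ok]
  9: obs=x cand={1,4} pick 1 [0->1 ok]
  10: obs=x cand={1,4} pick 1 [1->1 ok]
  11: obs=x cand={1,4} pick 1 [1->1 ok]
  12: obs=y cand={0,3,5} pick 5 [1->5 ok]
  13: obs=z cand={2} pick 2 [5->2 ok]
  14: obs=z cand={2} pick 2 [2->2 ok]
  15: obs=z cand={2} pick 2 [2->2 ok]
  16: obs=y cand={0,3,5} pick 0 [2->0 ok]
  17: obs=x cand={1,4} pick 4 [0->4 ok]
  18: obs=x cand={1,4} pick 4 [4->4 ok]
  19: obs=y cand={0,3,5} pick 3 [4->3 ok]
  20: obs=x cand={1,4} pick 4 [3->4 ok]
  21: obs=y cand={0,3,5} pick 5 [4->5 ok]
  22: obs=x cand={1,4} pick 1 [5->1 ok]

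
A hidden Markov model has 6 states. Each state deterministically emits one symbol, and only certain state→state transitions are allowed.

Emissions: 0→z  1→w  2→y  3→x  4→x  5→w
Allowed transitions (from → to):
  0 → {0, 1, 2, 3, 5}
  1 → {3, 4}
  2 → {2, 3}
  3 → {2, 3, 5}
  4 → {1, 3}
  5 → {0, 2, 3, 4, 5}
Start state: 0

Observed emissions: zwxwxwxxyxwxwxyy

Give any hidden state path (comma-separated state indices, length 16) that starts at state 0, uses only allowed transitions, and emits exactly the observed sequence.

0,1,4,1,4,1,3,3,2,3,5,4,1,3,2,2

  pos 0: z in {0}, choose 0; start
  pos 1: w in {1,5}, choose 1; 0->1 ok
  pos 2: x in {3,4}, choose 4; 1->4 ok
  pos 3: w in {1,5}, choose 1; 4->1 ok
  pos 4: x in {3,4}, choose 4; 1->4 ok
  pos 5: w in {1,5}, choose 1; 4->1 ok
  pos 6: x in {3,4}, choose 3; 1->3 ok
  pos 7: x in {3,4}, choose 3; 3->3 ok
  pos 8: y in {2}, choose 2; 3->2 ok
  pos 9: x in {3,4}, choose 3; 2->3 ok
  pos 10: w in {1,5}, choose 5; 3->5 ok
  pos 11: x in {3,4}, choose 4; 5->4 ok
  pos 12: w in {1,5}, choose 1; 4->1 ok
  pos 13: x in {3,4}, choose 3; 1->3 ok
  pos 14: y in {2}, choose 2; 3->2 ok
  pos 15: y in {2}, choose 2; 2->2 ok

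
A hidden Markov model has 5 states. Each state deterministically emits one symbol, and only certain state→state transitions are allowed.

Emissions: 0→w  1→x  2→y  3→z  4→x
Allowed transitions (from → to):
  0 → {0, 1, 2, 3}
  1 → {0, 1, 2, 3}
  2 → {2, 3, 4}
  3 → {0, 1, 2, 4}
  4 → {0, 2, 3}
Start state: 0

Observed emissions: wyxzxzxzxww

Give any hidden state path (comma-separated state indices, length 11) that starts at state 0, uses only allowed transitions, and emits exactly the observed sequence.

0,2,4,3,1,3,4,3,4,0,0

  t0 'w' -> {0}, take 0 (start)
  t1 'y' -> {2}, take 2 (0->2 ok)
  t2 'x' -> {1,4}, take 4 (2->4 ok)
  t3 'z' -> {3}, take 3 (4->3 ok)
  t4 'x' -> {1,4}, take 1 (3->1 ok)
  t5 'z' -> {3}, take 3 (1->3 ok)
  t6 'x' -> {1,4}, take 4 (3->4 ok)
  t7 'z' -> {3}, take 3 (4->3 ok)
  t8 'x' -> {1,4}, take 4 (3->4 ok)
  t9 'w' -> {0}, take 0 (4->0 ok)
  t10 'w' -> {0}, take 0 (0->0 ok)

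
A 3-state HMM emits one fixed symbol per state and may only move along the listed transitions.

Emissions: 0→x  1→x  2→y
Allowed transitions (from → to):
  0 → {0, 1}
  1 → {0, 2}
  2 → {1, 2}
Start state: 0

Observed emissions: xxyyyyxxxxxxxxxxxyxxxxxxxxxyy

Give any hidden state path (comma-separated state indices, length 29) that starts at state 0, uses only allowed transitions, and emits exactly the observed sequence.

  pos 0: x in {0,1}, choose 0; start
  pos 1: x in {0,1}, choose 1; 0->1 ok
  pos 2: y in {2}, choose 2; 1->2 ok
  pos 3: y in {2}, choose 2; 2->2 ok
  pos 4: y in {2}, choose 2; 2->2 ok
  pos 5: y in {2}, choose 2; 2->2 ok
  pos 6: x in {0,1}, choose 1; 2->1 ok
  pos 7: x in {0,1}, choose 0; 1->0 ok
  pos 8: x in {0,1}, choose 1; 0->1 ok
  pos 9: x in {0,1}, choose 0; 1->0 ok
  pos 10: x in {0,1}, choose 1; 0->1 ok
  pos 11: x in {0,1}, choose 0; 1->0 ok
  pos 12: x in {0,1}, choose 0; 0->0 ok
  pos 13: x in {0,1}, choose 0; 0->0 ok
  pos 14: x in {0,1}, choose 0; 0->0 ok
  pos 15: x in {0,1}, choose 0; 0->0 ok
  pos 16: x in {0,1}, choose 1; 0->1 ok
  pos 17: y in {2}, choose 2; 1->2 ok
  pos 18: x in {0,1}, choose 1; 2->1 ok
  pos 19: x in {0,1}, choose 0; 1->0 ok
  pos 20: x in {0,1}, choose 0; 0->0 ok
  pos 21: x in {0,1}, choose 1; 0->1 ok
  pos 22: x in {0,1}, choose 0; 1->0 ok
  pos 23: x in {0,1}, choose 0; 0->0 ok
  pos 24: x in {0,1}, choose 1; 0->1 ok
  pos 25: x in {0,1}, choose 0; 1->0 ok
  pos 26: x in {0,1}, choose 1; 0->1 ok
  pos 27: y in {2}, choose 2; 1->2 ok
  pos 28: y in {2}, choose 2; 2->2 ok

0,1,2,2,2,2,1,0,1,0,1,0,0,0,0,0,1,2,1,0,0,1,0,0,1,0,1,2,2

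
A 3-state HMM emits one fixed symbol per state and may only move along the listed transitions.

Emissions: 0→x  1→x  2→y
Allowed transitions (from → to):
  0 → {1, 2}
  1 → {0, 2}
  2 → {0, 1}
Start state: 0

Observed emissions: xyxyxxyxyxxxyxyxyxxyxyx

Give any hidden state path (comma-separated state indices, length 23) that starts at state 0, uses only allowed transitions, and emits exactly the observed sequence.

0,2,0,2,1,0,2,1,2,1,0,1,2,0,2,0,2,0,1,2,1,2,0

  t0 'x' -> {0,1}, take 0 (start)
  t1 'y' -> {2}, take 2 (0->2 ok)
  t2 'x' -> {0,1}, take 0 (2->0 ok)
  t3 'y' -> {2}, take 2 (0->2 ok)
  t4 'x' -> {0,1}, take 1 (2->1 ok)
  t5 'x' -> {0,1}, take 0 (1->0 ok)
  t6 'y' -> {2}, take 2 (0->2 ok)
  t7 'x' -> {0,1}, take 1 (2->1 ok)
  t8 'y' -> {2}, take 2 (1->2 ok)
  t9 'x' -> {0,1}, take 1 (2->1 ok)
  t10 'x' -> {0,1}, take 0 (1->0 ok)
  t11 'x' -> {0,1}, take 1 (0->1 ok)
  t12 'y' -> {2}, take 2 (1->2 ok)
  t13 'x' -> {0,1}, take 0 (2->0 ok)
  t14 'y' -> {2}, take 2 (0->2 ok)
  t15 'x' -> {0,1}, take 0 (2->0 ok)
  t16 'y' -> {2}, take 2 (0->2 ok)
  t17 'x' -> {0,1}, take 0 (2->0 ok)
  t18 'x' -> {0,1}, take 1 (0->1 ok)
  t19 'y' -> {2}, take 2 (1->2 ok)
  t20 'x' -> {0,1}, take 1 (2->1 ok)
  t21 'y' -> {2}, take 2 (1->2 ok)
  t22 'x' -> {0,1}, take 0 (2->0 ok)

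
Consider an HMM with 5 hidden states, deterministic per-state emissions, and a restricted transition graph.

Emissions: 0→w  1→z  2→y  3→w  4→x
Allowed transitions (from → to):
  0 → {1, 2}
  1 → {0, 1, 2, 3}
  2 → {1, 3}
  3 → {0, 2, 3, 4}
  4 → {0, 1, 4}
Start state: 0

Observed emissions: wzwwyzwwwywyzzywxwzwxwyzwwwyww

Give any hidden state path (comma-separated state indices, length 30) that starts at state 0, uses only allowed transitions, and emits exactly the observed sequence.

0,1,3,0,2,1,3,3,0,2,3,2,1,1,2,3,4,0,1,3,4,0,2,1,3,3,3,2,3,3

  t0 'w' -> {0,3}, take 0 (start)
  t1 'z' -> {1}, take 1 (0->1 ok)
  t2 'w' -> {0,3}, take 3 (1->3 ok)
  t3 'w' -> {0,3}, take 0 (3->0 ok)
  t4 'y' -> {2}, take 2 (0->2 ok)
  t5 'z' -> {1}, take 1 (2->1 ok)
  t6 'w' -> {0,3}, take 3 (1->3 ok)
  t7 'w' -> {0,3}, take 3 (3->3 ok)
  t8 'w' -> {0,3}, take 0 (3->0 ok)
  t9 'y' -> {2}, take 2 (0->2 ok)
  t10 'w' -> {0,3}, take 3 (2->3 ok)
  t11 'y' -> {2}, take 2 (3->2 ok)
  t12 'z' -> {1}, take 1 (2->1 ok)
  t13 'z' -> {1}, take 1 (1->1 ok)
  t14 'y' -> {2}, take 2 (1->2 ok)
  t15 'w' -> {0,3}, take 3 (2->3 ok)
  t16 'x' -> {4}, take 4 (3->4 ok)
  t17 'w' -> {0,3}, take 0 (4->0 ok)
  t18 'z' -> {1}, take 1 (0->1 ok)
  t19 'w' -> {0,3}, take 3 (1->3 ok)
  t20 'x' -> {4}, take 4 (3->4 ok)
  t21 'w' -> {0,3}, take 0 (4->0 ok)
  t22 'y' -> {2}, take 2 (0->2 ok)
  t23 'z' -> {1}, take 1 (2->1 ok)
  t24 'w' -> {0,3}, take 3 (1->3 ok)
  t25 'w' -> {0,3}, take 3 (3->3 ok)
  t26 'w' -> {0,3}, take 3 (3->3 ok)
  t27 'y' -> {2}, take 2 (3->2 ok)
  t28 'w' -> {0,3}, take 3 (2->3 ok)
  t29 'w' -> {0,3}, take 3 (3->3 ok)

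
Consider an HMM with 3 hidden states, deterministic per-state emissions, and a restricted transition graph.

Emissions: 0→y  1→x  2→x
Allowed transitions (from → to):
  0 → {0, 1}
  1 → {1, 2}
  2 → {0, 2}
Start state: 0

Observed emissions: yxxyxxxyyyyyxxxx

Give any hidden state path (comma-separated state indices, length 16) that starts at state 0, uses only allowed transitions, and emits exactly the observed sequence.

0,1,2,0,1,2,2,0,0,0,0,0,1,1,1,1

  t0 'y' -> {0}, take 0 (start)
  t1 'x' -> {1,2}, take 1 (0->1 ok)
  t2 'x' -> {1,2}, take 2 (1->2 ok)
  t3 'y' -> {0}, take 0 (2->0 ok)
  t4 'x' -> {1,2}, take 1 (0->1 ok)
  t5 'x' -> {1,2}, take 2 (1->2 ok)
  t6 'x' -> {1,2}, take 2 (2->2 ok)
  t7 'y' -> {0}, take 0 (2->0 ok)
  t8 'y' -> {0}, take 0 (0->0 ok)
  t9 'y' -> {0}, take 0 (0->0 ok)
  t10 'y' -> {0}, take 0 (0->0 ok)
  t11 'y' -> {0}, take 0 (0->0 ok)
  t12 'x' -> {1,2}, take 1 (0->1 ok)
  t13 'x' -> {1,2}, take 1 (1->1 ok)
  t14 'x' -> {1,2}, take 1 (1->1 ok)
  t15 'x' -> {1,2}, take 1 (1->1 ok)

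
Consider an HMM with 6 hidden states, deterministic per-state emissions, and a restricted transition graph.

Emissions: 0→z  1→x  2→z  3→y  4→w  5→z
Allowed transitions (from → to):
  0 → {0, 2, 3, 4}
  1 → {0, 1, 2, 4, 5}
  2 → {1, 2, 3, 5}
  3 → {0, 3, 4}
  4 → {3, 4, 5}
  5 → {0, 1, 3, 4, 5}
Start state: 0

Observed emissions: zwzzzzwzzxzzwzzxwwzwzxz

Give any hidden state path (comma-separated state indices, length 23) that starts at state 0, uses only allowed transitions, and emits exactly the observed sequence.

0,4,5,0,0,0,4,5,5,1,5,5,4,5,5,1,4,4,5,4,5,1,2

  t0 'z' -> {0,2,5}, take 0 (start)
  t1 'w' -> {4}, take 4 (0->4 ok)
  t2 'z' -> {0,2,5}, take 5 (4->5 ok)
  t3 'z' -> {0,2,5}, take 0 (5->0 ok)
  t4 'z' -> {0,2,5}, take 0 (0->0 ok)
  t5 'z' -> {0,2,5}, take 0 (0->0 ok)
  t6 'w' -> {4}, take 4 (0->4 ok)
  t7 'z' -> {0,2,5}, take 5 (4->5 ok)
  t8 'z' -> {0,2,5}, take 5 (5->5 ok)
  t9 'x' -> {1}, take 1 (5->1 ok)
  t10 'z' -> {0,2,5}, take 5 (1->5 ok)
  t11 'z' -> {0,2,5}, take 5 (5->5 ok)
  t12 'w' -> {4}, take 4 (5->4 ok)
  t13 'z' -> {0,2,5}, take 5 (4->5 ok)
  t14 'z' -> {0,2,5}, take 5 (5->5 ok)
  t15 'x' -> {1}, take 1 (5->1 ok)
  t16 'w' -> {4}, take 4 (1->4 ok)
  t17 'w' -> {4}, take 4 (4->4 ok)
  t18 'z' -> {0,2,5}, take 5 (4->5 ok)
  t19 'w' -> {4}, take 4 (5->4 ok)
  t20 'z' -> {0,2,5}, take 5 (4->5 ok)
  t21 'x' -> {1}, take 1 (5->1 ok)
  t22 'z' -> {0,2,5}, take 2 (1->2 ok)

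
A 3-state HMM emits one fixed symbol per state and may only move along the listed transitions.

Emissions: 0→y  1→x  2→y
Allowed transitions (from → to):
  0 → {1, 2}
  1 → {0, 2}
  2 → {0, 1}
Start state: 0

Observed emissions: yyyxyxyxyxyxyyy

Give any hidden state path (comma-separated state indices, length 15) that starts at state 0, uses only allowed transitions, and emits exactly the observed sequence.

  t0 'y' -> {0,2}, take 0 (start)
  t1 'y' -> {0,2}, take 2 (0->2 ok)
  t2 'y' -> {0,2}, take 0 (2->0 ok)
  t3 'x' -> {1}, take 1 (0->1 ok)
  t4 'y' -> {0,2}, take 2 (1->2 ok)
  t5 'x' -> {1}, take 1 (2->1 ok)
  t6 'y' -> {0,2}, take 2 (1->2 ok)
  t7 'x' -> {1}, take 1 (2->1 ok)
  t8 'y' -> {0,2}, take 2 (1->2 ok)
  t9 'x' -> {1}, take 1 (2->1 ok)
  t10 'y' -> {0,2}, take 0 (1->0 ok)
  t11 'x' -> {1}, take 1 (0->1 ok)
  t12 'y' -> {0,2}, take 2 (1->2 ok)
  t13 'y' -> {0,2}, take 0 (2->0 ok)
  t14 'y' -> {0,2}, take 2 (0->2 ok)

0,2,0,1,2,1,2,1,2,1,0,1,2,0,2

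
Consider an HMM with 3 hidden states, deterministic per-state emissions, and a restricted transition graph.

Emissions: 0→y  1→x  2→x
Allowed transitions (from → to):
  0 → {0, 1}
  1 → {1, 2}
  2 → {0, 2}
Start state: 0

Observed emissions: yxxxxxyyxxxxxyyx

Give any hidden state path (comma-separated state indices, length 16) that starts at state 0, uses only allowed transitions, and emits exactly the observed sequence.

0,1,1,1,1,2,0,0,1,1,2,2,2,0,0,1

  [0] y  {0}  => 0  start
  [1] x  {1,2}  => 1  0->1 ok
  [2] x  {1,2}  => 1  1->1 ok
  [3] x  {1,2}  => 1  1->1 ok
  [4] x  {1,2}  => 1  1->1 ok
  [5] x  {1,2}  => 2  1->2 ok
  [6] y  {0}  => 0  2->0 ok
  [7] y  {0}  => 0  0->0 ok
  [8] x  {1,2}  => 1  0->1 ok
  [9] x  {1,2}  => 1  1->1 ok
  [10] x  {1,2}  => 2  1->2 ok
  [11] x  {1,2}  => 2  2->2 ok
  [12] x  {1,2}  => 2  2->2 ok
  [13] y  {0}  => 0  2->0 ok
  [14] y  {0}  => 0  0->0 ok
  [15] x  {1,2}  => 1  0->1 ok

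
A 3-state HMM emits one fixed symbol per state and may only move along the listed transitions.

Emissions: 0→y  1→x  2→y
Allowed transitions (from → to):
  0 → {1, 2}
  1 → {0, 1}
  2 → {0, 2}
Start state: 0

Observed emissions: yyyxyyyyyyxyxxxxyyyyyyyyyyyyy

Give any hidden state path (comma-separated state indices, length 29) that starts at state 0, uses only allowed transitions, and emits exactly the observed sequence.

0,2,0,1,0,2,0,2,2,0,1,0,1,1,1,1,0,2,2,0,2,0,2,2,0,2,0,2,0

  pos 0: y in {0,2}, choose 0; start
  pos 1: y in {0,2}, choose 2; 0->2 ok
  pos 2: y in {0,2}, choose 0; 2->0 ok
  pos 3: x in {1}, choose 1; 0->1 ok
  pos 4: y in {0,2}, choose 0; 1->0 ok
  pos 5: y in {0,2}, choose 2; 0->2 ok
  pos 6: y in {0,2}, choose 0; 2->0 ok
  pos 7: y in {0,2}, choose 2; 0->2 ok
  pos 8: y in {0,2}, choose 2; 2->2 ok
  pos 9: y in {0,2}, choose 0; 2->0 ok
  pos 10: x in {1}, choose 1; 0->1 ok
  pos 11: y in {0,2}, choose 0; 1->0 ok
  pos 12: x in {1}, choose 1; 0->1 ok
  pos 13: x in {1}, choose 1; 1->1 ok
  pos 14: x in {1}, choose 1; 1->1 ok
  pos 15: x in {1}, choose 1; 1->1 ok
  pos 16: y in {0,2}, choose 0; 1->0 ok
  pos 17: y in {0,2}, choose 2; 0->2 ok
  pos 18: y in {0,2}, choose 2; 2->2 ok
  pos 19: y in {0,2}, choose 0; 2->0 ok
  pos 20: y in {0,2}, choose 2; 0->2 ok
  pos 21: y in {0,2}, choose 0; 2->0 ok
  pos 22: y in {0,2}, choose 2; 0->2 ok
  pos 23: y in {0,2}, choose 2; 2->2 ok
  pos 24: y in {0,2}, choose 0; 2->0 ok
  pos 25: y in {0,2}, choose 2; 0->2 ok
  pos 26: y in {0,2}, choose 0; 2->0 ok
  pos 27: y in {0,2}, choose 2; 0->2 ok
  pos 28: y in {0,2}, choose 0; 2->0 ok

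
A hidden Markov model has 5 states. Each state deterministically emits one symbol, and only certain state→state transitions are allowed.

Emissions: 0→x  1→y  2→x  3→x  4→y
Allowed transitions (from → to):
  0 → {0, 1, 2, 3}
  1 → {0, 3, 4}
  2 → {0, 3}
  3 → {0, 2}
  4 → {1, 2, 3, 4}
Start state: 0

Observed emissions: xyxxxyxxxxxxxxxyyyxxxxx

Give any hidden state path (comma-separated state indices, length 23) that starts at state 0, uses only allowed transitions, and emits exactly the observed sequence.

  0: obs=x cand={0,2,3} pick 0 [start]
  1: obs=y cand={1,4} pick 1 [0->1 ok]
  2: obs=x cand={0,2,3} pick 0 [1->0 ok]
  3: obs=x cand={0,2,3} pick 2 [0->2 ok]
  4: obs=x cand={0,2,3} pick 0 [2->0 ok]
  5: obs=y cand={1,4} pick 1 [0->1 ok]
  6: obs=x cand={0,2,3} pick 0 [1->0 ok]
  7: obs=x cand={0,2,3} pick 2 [0->2 ok]
  8: obs=x cand={0,2,3} pick 3 [2->3 ok]
  9: obs=x cand={0,2,3} pick 0 [3->0 ok]
  10: obs=x cand={0,2,3} pick 2 [0->2 ok]
  11: obs=x cand={0,2,3} pick 3 [2->3 ok]
  12: obs=x cand={0,2,3} pick 2 [3->2 ok]
  13: obs=x cand={0,2,3} pick 0 [2->0 ok]
  14: obs=x cand={0,2,3} pick 0 [0->0 ok]
  15: obs=y cand={1,4} pick 1 [0->1 ok]
  16: obs=y cand={1,4} pick 4 [1->4 ok]
  17: obs=y cand={1,4} pick 1 [4->1 ok]
  18: obs=x cand={0,2,3} pick 0 [1->0 ok]
  19: obs=x cand={0,2,3} pick 3 [0->3 ok]
  20: obs=x cand={0,2,3} pick 0 [3->0 ok]
  21: obs=x cand={0,2,3} pick 3 [0->3 ok]
  22: obs=x cand={0,2,3} pick 2 [3->2 ok]

0,1,0,2,0,1,0,2,3,0,2,3,2,0,0,1,4,1,0,3,0,3,2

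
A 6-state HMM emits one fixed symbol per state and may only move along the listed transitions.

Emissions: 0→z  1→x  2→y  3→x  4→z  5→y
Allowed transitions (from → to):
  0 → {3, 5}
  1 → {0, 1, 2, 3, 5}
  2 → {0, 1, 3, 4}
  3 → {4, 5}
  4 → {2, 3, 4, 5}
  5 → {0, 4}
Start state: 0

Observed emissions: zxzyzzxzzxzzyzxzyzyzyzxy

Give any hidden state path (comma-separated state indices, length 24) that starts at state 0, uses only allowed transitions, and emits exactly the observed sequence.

  t0 'z' -> {0,4}, take 0 (start)
  t1 'x' -> {1,3}, take 3 (0->3 ok)
  t2 'z' -> {0,4}, take 4 (3->4 ok)
  t3 'y' -> {2,5}, take 5 (4->5 ok)
  t4 'z' -> {0,4}, take 4 (5->4 ok)
  t5 'z' -> {0,4}, take 4 (4->4 ok)
  t6 'x' -> {1,3}, take 3 (4->3 ok)
  t7 'z' -> {0,4}, take 4 (3->4 ok)
  t8 'z' -> {0,4}, take 4 (4->4 ok)
  t9 'x' -> {1,3}, take 3 (4->3 ok)
  t10 'z' -> {0,4}, take 4 (3->4 ok)
  t11 'z' -> {0,4}, take 4 (4->4 ok)
  t12 'y' -> {2,5}, take 5 (4->5 ok)
  t13 'z' -> {0,4}, take 0 (5->0 ok)
  t14 'x' -> {1,3}, take 3 (0->3 ok)
  t15 'z' -> {0,4}, take 4 (3->4 ok)
  t16 'y' -> {2,5}, take 5 (4->5 ok)
  t17 'z' -> {0,4}, take 4 (5->4 ok)
  t18 'y' -> {2,5}, take 5 (4->5 ok)
  t19 'z' -> {0,4}, take 0 (5->0 ok)
  t20 'y' -> {2,5}, take 5 (0->5 ok)
  t21 'z' -> {0,4}, take 4 (5->4 ok)
  t22 'x' -> {1,3}, take 3 (4->3 ok)
  t23 'y' -> {2,5}, take 5 (3->5 ok)

0,3,4,5,4,4,3,4,4,3,4,4,5,0,3,4,5,4,5,0,5,4,3,5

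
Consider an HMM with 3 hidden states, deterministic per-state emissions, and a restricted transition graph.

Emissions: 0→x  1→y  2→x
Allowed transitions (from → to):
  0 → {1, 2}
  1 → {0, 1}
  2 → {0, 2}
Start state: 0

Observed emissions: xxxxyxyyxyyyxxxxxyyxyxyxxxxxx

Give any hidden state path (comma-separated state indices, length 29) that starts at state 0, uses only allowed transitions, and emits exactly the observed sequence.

0,2,2,0,1,0,1,1,0,1,1,1,0,2,2,2,0,1,1,0,1,0,1,0,2,2,2,2,0

  t0 'x' -> {0,2}, take 0 (start)
  t1 'x' -> {0,2}, take 2 (0->2 ok)
  t2 'x' -> {0,2}, take 2 (2->2 ok)
  t3 'x' -> {0,2}, take 0 (2->0 ok)
  t4 'y' -> {1}, take 1 (0->1 ok)
  t5 'x' -> {0,2}, take 0 (1->0 ok)
  t6 'y' -> {1}, take 1 (0->1 ok)
  t7 'y' -> {1}, take 1 (1->1 ok)
  t8 'x' -> {0,2}, take 0 (1->0 ok)
  t9 'y' -> {1}, take 1 (0->1 ok)
  t10 'y' -> {1}, take 1 (1->1 ok)
  t11 'y' -> {1}, take 1 (1->1 ok)
  t12 'x' -> {0,2}, take 0 (1->0 ok)
  t13 'x' -> {0,2}, take 2 (0->2 ok)
  t14 'x' -> {0,2}, take 2 (2->2 ok)
  t15 'x' -> {0,2}, take 2 (2->2 ok)
  t16 'x' -> {0,2}, take 0 (2->0 ok)
  t17 'y' -> {1}, take 1 (0->1 ok)
  t18 'y' -> {1}, take 1 (1->1 ok)
  t19 'x' -> {0,2}, take 0 (1->0 ok)
  t20 'y' -> {1}, take 1 (0->1 ok)
  t21 'x' -> {0,2}, take 0 (1->0 ok)
  t22 'y' -> {1}, take 1 (0->1 ok)
  t23 'x' -> {0,2}, take 0 (1->0 ok)
  t24 'x' -> {0,2}, take 2 (0->2 ok)
  t25 'x' -> {0,2}, take 2 (2->2 ok)
  t26 'x' -> {0,2}, take 2 (2->2 ok)
  t27 'x' -> {0,2}, take 2 (2->2 ok)
  t28 'x' -> {0,2}, take 0 (2->0 ok)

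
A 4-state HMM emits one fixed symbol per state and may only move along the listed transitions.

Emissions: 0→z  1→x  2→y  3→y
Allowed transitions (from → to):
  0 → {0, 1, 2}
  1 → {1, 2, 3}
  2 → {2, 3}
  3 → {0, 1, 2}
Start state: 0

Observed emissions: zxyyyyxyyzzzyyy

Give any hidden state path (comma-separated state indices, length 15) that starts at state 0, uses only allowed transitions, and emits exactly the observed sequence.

0,1,3,2,2,3,1,2,3,0,0,0,2,2,2

  t0 'z' -> {0}, take 0 (start)
  t1 'x' -> {1}, take 1 (0->1 ok)
  t2 'y' -> {2,3}, take 3 (1->3 ok)
  t3 'y' -> {2,3}, take 2 (3->2 ok)
  t4 'y' -> {2,3}, take 2 (2->2 ok)
  t5 'y' -> {2,3}, take 3 (2->3 ok)
  t6 'x' -> {1}, take 1 (3->1 ok)
  t7 'y' -> {2,3}, take 2 (1->2 ok)
  t8 'y' -> {2,3}, take 3 (2->3 ok)
  t9 'z' -> {0}, take 0 (3->0 ok)
  t10 'z' -> {0}, take 0 (0->0 ok)
  t11 'z' -> {0}, take 0 (0->0 ok)
  t12 'y' -> {2,3}, take 2 (0->2 ok)
  t13 'y' -> {2,3}, take 2 (2->2 ok)
  t14 'y' -> {2,3}, take 2 (2->2 ok)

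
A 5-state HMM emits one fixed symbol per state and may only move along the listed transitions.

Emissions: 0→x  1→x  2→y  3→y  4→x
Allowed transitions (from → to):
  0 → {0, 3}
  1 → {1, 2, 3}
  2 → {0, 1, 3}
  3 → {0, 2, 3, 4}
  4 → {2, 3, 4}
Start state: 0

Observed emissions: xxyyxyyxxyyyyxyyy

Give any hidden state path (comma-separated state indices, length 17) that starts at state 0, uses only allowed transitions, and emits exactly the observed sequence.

0,0,3,2,1,3,2,0,0,3,2,3,3,4,3,3,2

  [0] x  {0,1,4}  => 0  start
  [1] x  {0,1,4}  => 0  0->0 ok
  [2] y  {2,3}  => 3  0->3 ok
  [3] y  {2,3}  => 2  3->2 ok
  [4] x  {0,1,4}  => 1  2->1 ok
  [5] y  {2,3}  => 3  1->3 ok
  [6] y  {2,3}  => 2  3->2 ok
  [7] x  {0,1,4}  => 0  2->0 ok
  [8] x  {0,1,4}  => 0  0->0 ok
  [9] y  {2,3}  => 3  0->3 ok
  [10] y  {2,3}  => 2  3->2 ok
  [11] y  {2,3}  => 3  2->3 ok
  [12] y  {2,3}  => 3  3->3 ok
  [13] x  {0,1,4}  => 4  3->4 ok
  [14] y  {2,3}  => 3  4->3 ok
  [15] y  {2,3}  => 3  3->3 ok
  [16] y  {2,3}  => 2  3->2 ok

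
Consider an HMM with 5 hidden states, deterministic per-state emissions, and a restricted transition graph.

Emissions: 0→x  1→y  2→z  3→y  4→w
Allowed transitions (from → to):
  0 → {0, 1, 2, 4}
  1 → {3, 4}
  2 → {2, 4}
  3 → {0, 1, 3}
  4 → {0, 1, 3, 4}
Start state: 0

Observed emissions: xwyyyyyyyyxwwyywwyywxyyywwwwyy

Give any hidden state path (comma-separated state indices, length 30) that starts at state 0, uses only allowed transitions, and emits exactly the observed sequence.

  [0] x  {0}  => 0  start
  [1] w  {4}  => 4  0->4 ok
  [2] y  {1,3}  => 3  4->3 ok
  [3] y  {1,3}  => 3  3->3 ok
  [4] y  {1,3}  => 1  3->1 ok
  [5] y  {1,3}  => 3  1->3 ok
  [6] y  {1,3}  => 3  3->3 ok
  [7] y  {1,3}  => 3  3->3 ok
  [8] y  {1,3}  => 3  3->3 ok
  [9] y  {1,3}  => 3  3->3 ok
  [10] x  {0}  => 0  3->0 ok
  [11] w  {4}  => 4  0->4 ok
  [12] w  {4}  => 4  4->4 ok
  [13] y  {1,3}  => 3  4->3 ok
  [14] y  {1,3}  => 1  3->1 ok
  [15] w  {4}  => 4  1->4 ok
  [16] w  {4}  => 4  4->4 ok
  [17] y  {1,3}  => 3  4->3 ok
  [18] y  {1,3}  => 1  3->1 ok
  [19] w  {4}  => 4  1->4 ok
  [20] x  {0}  => 0  4->0 ok
  [21] y  {1,3}  => 1  0->1 ok
  [22] y  {1,3}  => 3  1->3 ok
  [23] y  {1,3}  => 1  3->1 ok
  [24] w  {4}  => 4  1->4 ok
  [25] w  {4}  => 4  4->4 ok
  [26] w  {4}  => 4  4->4 ok
  [27] w  {4}  => 4  4->4 ok
  [28] y  {1,3}  => 3  4->3 ok
  [29] y  {1,3}  => 3  3->3 ok

0,4,3,3,1,3,3,3,3,3,0,4,4,3,1,4,4,3,1,4,0,1,3,1,4,4,4,4,3,3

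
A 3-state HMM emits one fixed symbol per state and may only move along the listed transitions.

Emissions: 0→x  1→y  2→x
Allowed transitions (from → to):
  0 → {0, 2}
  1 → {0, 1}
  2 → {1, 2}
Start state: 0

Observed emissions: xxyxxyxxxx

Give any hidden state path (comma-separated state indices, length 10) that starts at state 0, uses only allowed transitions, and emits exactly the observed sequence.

0,2,1,0,2,1,0,2,2,2

  pos 0: x in {0,2}, choose 0; start
  pos 1: x in {0,2}, choose 2; 0->2 ok
  pos 2: y in {1}, choose 1; 2->1 ok
  pos 3: x in {0,2}, choose 0; 1->0 ok
  pos 4: x in {0,2}, choose 2; 0->2 ok
  pos 5: y in {1}, choose 1; 2->1 ok
  pos 6: x in {0,2}, choose 0; 1->0 ok
  pos 7: x in {0,2}, choose 2; 0->2 ok
  pos 8: x in {0,2}, choose 2; 2->2 ok
  pos 9: x in {0,2}, choose 2; 2->2 ok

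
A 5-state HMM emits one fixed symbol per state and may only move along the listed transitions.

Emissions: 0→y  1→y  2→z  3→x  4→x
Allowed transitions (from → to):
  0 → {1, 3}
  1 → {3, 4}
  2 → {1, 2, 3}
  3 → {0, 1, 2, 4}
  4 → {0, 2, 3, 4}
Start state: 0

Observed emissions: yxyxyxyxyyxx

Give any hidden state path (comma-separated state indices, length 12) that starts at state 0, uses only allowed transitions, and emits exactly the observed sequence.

0,3,1,3,1,4,0,3,0,1,4,4

  0: obs=y cand={0,1} pick 0 [start]
  1: obs=x cand={3,4} pick 3 [0->3 ok]
  2: obs=y cand={0,1} pick 1 [3->1 ok]
  3: obs=x cand={3,4} pick 3 [1->3 ok]
  4: obs=y cand={0,1} pick 1 [3->1 ok]
  5: obs=x cand={3,4} pick 4 [1->4 ok]
  6: obs=y cand={0,1} pick 0 [4->0 ok]
  7: obs=x cand={3,4} pick 3 [0->3 ok]
  8: obs=y cand={0,1} pick 0 [3->0 ok]
  9: obs=y cand={0,1} pick 1 [0->1 ok]
  10: obs=x cand={3,4} pick 4 [1->4 ok]
  11: obs=x cand={3,4} pick 4 [4->4 ok]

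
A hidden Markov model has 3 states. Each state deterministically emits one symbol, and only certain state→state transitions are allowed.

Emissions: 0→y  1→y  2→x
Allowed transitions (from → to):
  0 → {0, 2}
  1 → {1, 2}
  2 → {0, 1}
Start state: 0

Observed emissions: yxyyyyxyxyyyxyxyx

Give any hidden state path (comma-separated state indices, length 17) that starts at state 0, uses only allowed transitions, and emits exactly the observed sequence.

  [0] y  {0,1}  => 0  start
  [1] x  {2}  => 2  0->2 ok
  [2] y  {0,1}  => 0  2->0 ok
  [3] y  {0,1}  => 0  0->0 ok
  [4] y  {0,1}  => 0  0->0 ok
  [5] y  {0,1}  => 0  0->0 ok
  [6] x  {2}  => 2  0->2 ok
  [7] y  {0,1}  => 1  2->1 ok
  [8] x  {2}  => 2  1->2 ok
  [9] y  {0,1}  => 1  2->1 ok
  [10] y  {0,1}  => 1  1->1 ok
  [11] y  {0,1}  => 1  1->1 ok
  [12] x  {2}  => 2  1->2 ok
  [13] y  {0,1}  => 0  2->0 ok
  [14] x  {2}  => 2  0->2 ok
  [15] y  {0,1}  => 0  2->0 ok
  [16] x  {2}  => 2  0->2 ok

0,2,0,0,0,0,2,1,2,1,1,1,2,0,2,0,2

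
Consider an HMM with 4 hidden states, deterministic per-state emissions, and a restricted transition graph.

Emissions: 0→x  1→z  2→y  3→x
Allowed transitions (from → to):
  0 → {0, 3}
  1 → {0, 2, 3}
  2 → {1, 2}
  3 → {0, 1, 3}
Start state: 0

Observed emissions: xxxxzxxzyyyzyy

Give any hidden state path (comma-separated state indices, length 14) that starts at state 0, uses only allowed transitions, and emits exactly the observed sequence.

0,0,0,3,1,3,3,1,2,2,2,1,2,2

  0: obs=x cand={0,3} pick 0 [start]
  1: obs=x cand={0,3} pick 0 [0->0 ok]
  2: obs=x cand={0,3} pick 0 [0->0 ok]
  3: obs=x cand={0,3} pick 3 [0->3 ok]
  4: obs=z cand={1} pick 1 [3->1 ok]
  5: obs=x cand={0,3} pick 3 [1->3 ok]
  6: obs=x cand={0,3} pick 3 [3->3 ok]
  7: obs=z cand={1} pick 1 [3->1 ok]
  8: obs=y cand={2} pick 2 [1->2 ok]
  9: obs=y cand={2} pick 2 [2->2 ok]
  10: obs=y cand={2} pick 2 [2->2 ok]
  11: obs=z cand={1} pick 1 [2->1 ok]
  12: obs=y cand={2} pick 2 [1->2 ok]
  13: obs=y cand={2} pick 2 [2->2 ok]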